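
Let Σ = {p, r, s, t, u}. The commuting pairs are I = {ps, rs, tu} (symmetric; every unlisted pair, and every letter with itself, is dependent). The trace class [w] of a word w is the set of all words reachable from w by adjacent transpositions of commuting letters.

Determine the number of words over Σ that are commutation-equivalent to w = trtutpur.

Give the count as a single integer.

0(t) covers ∅
1(r) covers 0:t
2(t) covers 1:r
3(u) covers 1:r
4(t) covers 2:t
5(p) covers 3:u, 4:t
6(u) covers 5:p
7(r) covers 6:u
floor of heap: 0:t
completions by unplaced set U, small U first (add the entries for U minus each lowest piece of U):
  |U|=1: {7}:1
  |U|=2: {6,7}:1
  |U|=3: {5,6,7}:1
  |U|=4: {3,5,6,7}:1  {4,5,6,7}:1
  |U|=5: {2,4,5,6,7}:1  {3,4,5,6,7}:2
  |U|=6: {2,3,4,5,6,7}:3
  start at 0(t): 3

3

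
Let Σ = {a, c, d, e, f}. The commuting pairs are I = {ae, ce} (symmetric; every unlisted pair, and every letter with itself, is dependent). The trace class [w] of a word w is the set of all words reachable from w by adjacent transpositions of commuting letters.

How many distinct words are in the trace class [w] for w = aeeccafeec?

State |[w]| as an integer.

0(a) covers ∅
1(e) covers ∅
2(e) covers 1:e
3(c) covers 0:a
4(c) covers 3:c
5(a) covers 4:c
6(f) covers 2:e, 5:a
7(e) covers 6:f
8(e) covers 7:e
9(c) covers 6:f
floor of heap: 0:a, 1:e
completions by unplaced set U, small U first (add the entries for U minus each lowest piece of U):
  |U|=1: {8}:1  {9}:1
  |U|=2: {7,8}:1  {8,9}:2
  |U|=3: {7,8,9}:3
  |U|=4: {6,7,8,9}:3
  |U|=5: {2,6,7,8,9}:3  {5,6,7,8,9}:3
  |U|=6: {1,2,6,7,8,9}:3  {2,5,6,7,8,9}:6  {4,5,6,7,8,9}:3
  |U|=7: {1,2,5,6,7,8,9}:9  {2,4,5,6,7,8,9}:9  {3,4,5,6,7,8,9}:3
  |U|=8: {0,3,4,5,6,7,8,9}:3  {1,2,4,5,6,7,8,9}:18  {2,3,4,5,6,7,8,9}:12
  start at 0(a): 30
  start at 1(e): 15
sum over floor = 45

45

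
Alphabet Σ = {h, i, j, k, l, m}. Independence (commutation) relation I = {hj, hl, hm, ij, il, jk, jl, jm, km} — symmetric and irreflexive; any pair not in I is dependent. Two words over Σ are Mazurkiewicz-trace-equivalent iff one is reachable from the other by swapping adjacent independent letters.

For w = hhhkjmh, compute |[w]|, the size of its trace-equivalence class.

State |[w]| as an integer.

42

0(h) covers ∅
1(h) covers 0:h
2(h) covers 1:h
3(k) covers 2:h
4(j) covers ∅
5(m) covers ∅
6(h) covers 3:k
floor of heap: 0:h, 4:j, 5:m
completions by unplaced set U, small U first (add the entries for U minus each lowest piece of U):
  |U|=1: {4}:1  {5}:1  {6}:1
  |U|=2: {3,6}:1  {4,5}:2  {4,6}:2  {5,6}:2
  |U|=3: {2,3,6}:1  {3,4,6}:3  {3,5,6}:3  {4,5,6}:6
  |U|=4: {1,2,3,6}:1  {2,3,4,6}:4  {2,3,5,6}:4  {3,4,5,6}:12
  |U|=5: {0,1,2,3,6}:1  {1,2,3,4,6}:5  {1,2,3,5,6}:5  {2,3,4,5,6}:20
  start at 0(h): 30
  start at 4(j): 6
  start at 5(m): 6
sum over floor = 42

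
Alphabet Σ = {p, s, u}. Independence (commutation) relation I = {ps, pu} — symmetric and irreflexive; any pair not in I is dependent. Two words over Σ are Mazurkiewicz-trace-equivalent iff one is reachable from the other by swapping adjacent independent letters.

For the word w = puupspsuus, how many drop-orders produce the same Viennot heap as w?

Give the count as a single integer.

piece 0:p — minimal
piece 1:u — minimal
piece 2:u rests on {1:u}
piece 3:p rests on {0:p}
piece 4:s rests on {2:u}
piece 5:p rests on {3:p}
piece 6:s rests on {4:s}
piece 7:u rests on {6:s}
piece 8:u rests on {7:u}
piece 9:s rests on {8:u}
minimal pieces: {0:p, 1:u}
ways to finish when only these pieces remain (= sum over removing one remaining piece with nothing left below it):
  1 left: {5}→1  {9}→1
  2 left: {3,5}→1  {5,9}→2  {8,9}→1
  3 left: {0,3,5}→1  {3,5,9}→3  {5,8,9}→3  {7,8,9}→1
  4 left: {0,3,5,9}→4  {3,5,8,9}→6  {5,7,8,9}→4  {6,7,8,9}→1
  5 left: {0,3,5,8,9}→10  {3,5,7,8,9}→10  {4,6,7,8,9}→1  {5,6,7,8,9}→5
  6 left: {0,3,5,7,8,9}→20  {2,4,6,7,8,9}→1  {3,5,6,7,8,9}→15  {4,5,6,7,8,9}→6
  7 left: {0,3,5,6,7,8,9}→35  {1,2,4,6,7,8,9}→1  {2,4,5,6,7,8,9}→7  {3,4,5,6,7,8,9}→21
  8 left: {0,3,4,5,6,7,8,9}→56  {1,2,4,5,6,7,8,9}→8  {2,3,4,5,6,7,8,9}→28
  placing 0:p first → 36 extensions
  placing 1:u first → 84 extensions
total linear extensions = 120

120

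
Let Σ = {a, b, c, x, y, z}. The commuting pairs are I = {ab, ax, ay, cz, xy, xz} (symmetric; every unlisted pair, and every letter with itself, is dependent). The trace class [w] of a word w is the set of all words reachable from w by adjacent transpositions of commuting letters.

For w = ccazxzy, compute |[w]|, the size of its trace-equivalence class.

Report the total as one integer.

#0=c has no predecessor
#1=c depends on [0:c]
#2=a depends on [1:c]
#3=z depends on [2:a]
#4=x depends on [1:c]
#5=z depends on [3:z]
#6=y depends on [5:z]
sources: [0:c]
N(rest) = Σ N(rest − s) over sources s of rest; N(one piece) = 1:
  size 1 → [4]=1  [6]=1
  size 2 → [4,6]=2  [5,6]=1
  size 3 → [3,5,6]=1  [4,5,6]=3
  size 4 → [2,3,5,6]=1  [3,4,5,6]=4
  size 5 → [2,3,4,5,6]=5
  first=0(c) contributes 5

5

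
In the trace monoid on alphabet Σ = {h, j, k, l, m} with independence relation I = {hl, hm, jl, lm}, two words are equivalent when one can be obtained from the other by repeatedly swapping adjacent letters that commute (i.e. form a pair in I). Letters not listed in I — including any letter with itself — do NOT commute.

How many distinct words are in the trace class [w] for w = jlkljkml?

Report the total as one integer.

drop 0:j onto floor
drop 1:l onto floor
drop 2:k onto {0:j, 1:l}
drop 3:l onto {2:k}
drop 4:j onto {2:k}
drop 5:k onto {3:l, 4:j}
drop 6:m onto {5:k}
drop 7:l onto {5:k}
ground layer = {0:j, 1:l}
drop-orders for the pieces not yet dropped (sum over which currently-grounded one goes next):
  1 to go: {6} 1  {7} 1
  2 to go: {6,7} 2
  3 to go: {5,6,7} 2
  4 to go: {3,5,6,7} 2  {4,5,6,7} 2
  5 to go: {3,4,5,6,7} 4
  6 to go: {2,3,4,5,6,7} 4
  if 0:j drops first: 4 orders
  if 1:l drops first: 4 orders
heap linearizations: 8

8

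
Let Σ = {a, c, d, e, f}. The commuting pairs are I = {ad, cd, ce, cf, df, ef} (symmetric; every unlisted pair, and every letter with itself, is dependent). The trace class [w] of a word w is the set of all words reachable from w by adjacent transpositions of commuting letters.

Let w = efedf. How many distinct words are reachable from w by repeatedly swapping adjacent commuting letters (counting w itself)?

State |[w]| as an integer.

10

#0=e has no predecessor
#1=f has no predecessor
#2=e depends on [0:e]
#3=d depends on [2:e]
#4=f depends on [1:f]
sources: [0:e, 1:f]
N(rest) = Σ N(rest − s) over sources s of rest; N(one piece) = 1:
  size 1 → [3]=1  [4]=1
  size 2 → [1,4]=1  [2,3]=1  [3,4]=2
  size 3 → [0,2,3]=1  [1,3,4]=3  [2,3,4]=3
  first=0(e) contributes 6
  first=1(f) contributes 4
|[w]| = 10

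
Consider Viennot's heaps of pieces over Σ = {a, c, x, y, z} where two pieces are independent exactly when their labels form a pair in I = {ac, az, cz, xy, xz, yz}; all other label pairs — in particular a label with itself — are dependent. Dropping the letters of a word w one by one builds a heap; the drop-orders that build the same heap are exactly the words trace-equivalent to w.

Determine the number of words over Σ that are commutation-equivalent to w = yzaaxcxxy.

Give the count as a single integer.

27

#0=y has no predecessor
#1=z has no predecessor
#2=a depends on [0:y]
#3=a depends on [2:a]
#4=x depends on [3:a]
#5=c depends on [4:x]
#6=x depends on [5:c]
#7=x depends on [6:x]
#8=y depends on [5:c]
sources: [0:y, 1:z]
N(rest) = Σ N(rest − s) over sources s of rest; N(one piece) = 1:
  size 1 → [1]=1  [7]=1  [8]=1
  size 2 → [1,7]=2  [1,8]=2  [6,7]=1  [7,8]=2
  size 3 → [1,6,7]=3  [1,7,8]=6  [6,7,8]=3
  size 4 → [1,6,7,8]=12  [5,6,7,8]=3
  size 5 → [1,5,6,7,8]=15  [4,5,6,7,8]=3
  size 6 → [1,4,5,6,7,8]=18  [3,4,5,6,7,8]=3
  size 7 → [1,3,4,5,6,7,8]=21  [2,3,4,5,6,7,8]=3
  first=0(y) contributes 24
  first=1(z) contributes 3
|[w]| = 27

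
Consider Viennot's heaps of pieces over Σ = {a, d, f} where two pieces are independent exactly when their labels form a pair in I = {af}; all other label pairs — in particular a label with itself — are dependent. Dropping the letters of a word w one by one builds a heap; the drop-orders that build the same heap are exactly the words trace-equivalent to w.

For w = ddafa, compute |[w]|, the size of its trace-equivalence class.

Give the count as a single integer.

3

#0=d has no predecessor
#1=d depends on [0:d]
#2=a depends on [1:d]
#3=f depends on [1:d]
#4=a depends on [2:a]
sources: [0:d]
N(rest) = Σ N(rest − s) over sources s of rest; N(one piece) = 1:
  size 1 → [3]=1  [4]=1
  size 2 → [2,4]=1  [3,4]=2
  size 3 → [2,3,4]=3
  first=0(d) contributes 3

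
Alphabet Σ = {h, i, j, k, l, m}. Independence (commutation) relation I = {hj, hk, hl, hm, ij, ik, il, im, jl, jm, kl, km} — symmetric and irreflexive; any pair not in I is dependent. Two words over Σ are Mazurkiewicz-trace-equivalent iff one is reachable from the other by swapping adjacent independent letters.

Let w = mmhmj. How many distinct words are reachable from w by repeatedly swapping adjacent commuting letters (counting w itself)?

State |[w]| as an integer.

0(m) covers ∅
1(m) covers 0:m
2(h) covers ∅
3(m) covers 1:m
4(j) covers ∅
floor of heap: 0:m, 2:h, 4:j
completions by unplaced set U, small U first (add the entries for U minus each lowest piece of U):
  |U|=1: {2}:1  {3}:1  {4}:1
  |U|=2: {1,3}:1  {2,3}:2  {2,4}:2  {3,4}:2
  |U|=3: {0,1,3}:1  {1,2,3}:3  {1,3,4}:3  {2,3,4}:6
  start at 0(m): 12
  start at 2(h): 4
  start at 4(j): 4
sum over floor = 20

20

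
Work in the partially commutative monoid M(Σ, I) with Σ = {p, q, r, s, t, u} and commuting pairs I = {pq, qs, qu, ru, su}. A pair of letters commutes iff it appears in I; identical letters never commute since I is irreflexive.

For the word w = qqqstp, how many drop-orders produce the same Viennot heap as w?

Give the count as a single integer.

4

0(q) covers ∅
1(q) covers 0:q
2(q) covers 1:q
3(s) covers ∅
4(t) covers 2:q, 3:s
5(p) covers 4:t
floor of heap: 0:q, 3:s
completions by unplaced set U, small U first (add the entries for U minus each lowest piece of U):
  |U|=1: {5}:1
  |U|=2: {4,5}:1
  |U|=3: {2,4,5}:1  {3,4,5}:1
  |U|=4: {1,2,4,5}:1  {2,3,4,5}:2
  start at 0(q): 3
  start at 3(s): 1
sum over floor = 4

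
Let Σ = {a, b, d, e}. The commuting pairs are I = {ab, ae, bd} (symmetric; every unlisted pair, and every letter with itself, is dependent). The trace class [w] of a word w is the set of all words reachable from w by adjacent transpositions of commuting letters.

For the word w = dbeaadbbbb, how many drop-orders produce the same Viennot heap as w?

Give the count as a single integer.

piece 0:d — minimal
piece 1:b — minimal
piece 2:e rests on {0:d, 1:b}
piece 3:a rests on {0:d}
piece 4:a rests on {3:a}
piece 5:d rests on {2:e, 4:a}
piece 6:b rests on {2:e}
piece 7:b rests on {6:b}
piece 8:b rests on {7:b}
piece 9:b rests on {8:b}
minimal pieces: {0:d, 1:b}
ways to finish when only these pieces remain (= sum over removing one remaining piece with nothing left below it):
  1 left: {5}→1  {9}→1
  2 left: {4,5}→1  {5,9}→2  {8,9}→1
  3 left: {3,4,5}→1  {4,5,9}→3  {5,8,9}→3  {7,8,9}→1
  4 left: {3,4,5,9}→4  {4,5,8,9}→6  {5,7,8,9}→4  {6,7,8,9}→1
  5 left: {3,4,5,8,9}→10  {4,5,7,8,9}→10  {5,6,7,8,9}→5
  6 left: {2,5,6,7,8,9}→5  {3,4,5,7,8,9}→20  {4,5,6,7,8,9}→15
  7 left: {1,2,5,6,7,8,9}→5  {2,4,5,6,7,8,9}→20  {3,4,5,6,7,8,9}→35
  8 left: {1,2,4,5,6,7,8,9}→25  {2,3,4,5,6,7,8,9}→55
  placing 0:d first → 80 extensions
  placing 1:b first → 55 extensions
total linear extensions = 135

135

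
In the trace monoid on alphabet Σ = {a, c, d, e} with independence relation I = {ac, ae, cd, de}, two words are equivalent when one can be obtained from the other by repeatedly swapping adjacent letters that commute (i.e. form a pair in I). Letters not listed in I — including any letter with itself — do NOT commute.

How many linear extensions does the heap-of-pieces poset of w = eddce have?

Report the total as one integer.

10

0(e) covers ∅
1(d) covers ∅
2(d) covers 1:d
3(c) covers 0:e
4(e) covers 3:c
floor of heap: 0:e, 1:d
completions by unplaced set U, small U first (add the entries for U minus each lowest piece of U):
  |U|=1: {2}:1  {4}:1
  |U|=2: {1,2}:1  {2,4}:2  {3,4}:1
  |U|=3: {0,3,4}:1  {1,2,4}:3  {2,3,4}:3
  start at 0(e): 6
  start at 1(d): 4
sum over floor = 10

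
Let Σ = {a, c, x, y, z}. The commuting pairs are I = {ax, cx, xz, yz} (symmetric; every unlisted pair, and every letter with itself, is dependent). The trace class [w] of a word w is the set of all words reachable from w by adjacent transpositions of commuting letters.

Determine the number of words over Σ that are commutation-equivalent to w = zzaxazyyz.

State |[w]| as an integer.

piece 0:z — minimal
piece 1:z rests on {0:z}
piece 2:a rests on {1:z}
piece 3:x — minimal
piece 4:a rests on {2:a}
piece 5:z rests on {4:a}
piece 6:y rests on {3:x, 4:a}
piece 7:y rests on {6:y}
piece 8:z rests on {5:z}
minimal pieces: {0:z, 3:x}
ways to finish when only these pieces remain (= sum over removing one remaining piece with nothing left below it):
  1 left: {7}→1  {8}→1
  2 left: {5,8}→1  {6,7}→1  {7,8}→2
  3 left: {3,6,7}→1  {5,7,8}→3  {6,7,8}→3
  4 left: {3,6,7,8}→4  {5,6,7,8}→6
  5 left: {3,5,6,7,8}→10  {4,5,6,7,8}→6
  6 left: {2,4,5,6,7,8}→6  {3,4,5,6,7,8}→16
  7 left: {1,2,4,5,6,7,8}→6  {2,3,4,5,6,7,8}→22
  placing 0:z first → 28 extensions
  placing 3:x first → 6 extensions
total linear extensions = 34

34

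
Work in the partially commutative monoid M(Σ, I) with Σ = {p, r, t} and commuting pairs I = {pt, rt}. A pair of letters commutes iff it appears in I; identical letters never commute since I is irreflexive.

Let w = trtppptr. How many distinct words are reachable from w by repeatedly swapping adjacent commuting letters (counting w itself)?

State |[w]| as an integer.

56

drop 0:t onto floor
drop 1:r onto floor
drop 2:t onto {0:t}
drop 3:p onto {1:r}
drop 4:p onto {3:p}
drop 5:p onto {4:p}
drop 6:t onto {2:t}
drop 7:r onto {5:p}
ground layer = {0:t, 1:r}
drop-orders for the pieces not yet dropped (sum over which currently-grounded one goes next):
  1 to go: {6} 1  {7} 1
  2 to go: {2,6} 1  {5,7} 1  {6,7} 2
  3 to go: {0,2,6} 1  {2,6,7} 3  {4,5,7} 1  {5,6,7} 3
  4 to go: {0,2,6,7} 4  {2,5,6,7} 6  {3,4,5,7} 1  {4,5,6,7} 4
  5 to go: {0,2,5,6,7} 10  {1,3,4,5,7} 1  {2,4,5,6,7} 10  {3,4,5,6,7} 5
  6 to go: {0,2,4,5,6,7} 20  {1,3,4,5,6,7} 6  {2,3,4,5,6,7} 15
  if 0:t drops first: 21 orders
  if 1:r drops first: 35 orders
heap linearizations: 56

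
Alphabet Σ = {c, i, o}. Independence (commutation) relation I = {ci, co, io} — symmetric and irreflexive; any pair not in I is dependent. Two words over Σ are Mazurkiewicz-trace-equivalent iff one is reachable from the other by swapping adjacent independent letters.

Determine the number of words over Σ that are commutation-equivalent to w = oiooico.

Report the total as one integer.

105

piece 0:o — minimal
piece 1:i — minimal
piece 2:o rests on {0:o}
piece 3:o rests on {2:o}
piece 4:i rests on {1:i}
piece 5:c — minimal
piece 6:o rests on {3:o}
minimal pieces: {0:o, 1:i, 5:c}
ways to finish when only these pieces remain (= sum over removing one remaining piece with nothing left below it):
  1 left: {4}→1  {5}→1  {6}→1
  2 left: {1,4}→1  {3,6}→1  {4,5}→2  {4,6}→2  {5,6}→2
  3 left: {1,4,5}→3  {1,4,6}→3  {2,3,6}→1  {3,4,6}→3  {3,5,6}→3  {4,5,6}→6
  4 left: {0,2,3,6}→1  {1,3,4,6}→6  {1,4,5,6}→12  {2,3,4,6}→4  {2,3,5,6}→4  {3,4,5,6}→12
  5 left: {0,2,3,4,6}→5  {0,2,3,5,6}→5  {1,2,3,4,6}→10  {1,3,4,5,6}→30  {2,3,4,5,6}→20
  placing 0:o first → 60 extensions
  placing 1:i first → 30 extensions
  placing 5:c first → 15 extensions
total linear extensions = 105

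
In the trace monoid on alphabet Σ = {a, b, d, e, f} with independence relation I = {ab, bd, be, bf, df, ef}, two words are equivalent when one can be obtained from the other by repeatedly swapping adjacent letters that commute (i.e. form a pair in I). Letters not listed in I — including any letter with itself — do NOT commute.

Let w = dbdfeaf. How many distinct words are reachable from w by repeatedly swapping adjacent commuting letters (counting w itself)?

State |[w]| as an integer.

drop 0:d onto floor
drop 1:b onto floor
drop 2:d onto {0:d}
drop 3:f onto floor
drop 4:e onto {2:d}
drop 5:a onto {3:f, 4:e}
drop 6:f onto {5:a}
ground layer = {0:d, 1:b, 3:f}
drop-orders for the pieces not yet dropped (sum over which currently-grounded one goes next):
  1 to go: {1} 1  {6} 1
  2 to go: {1,6} 2  {5,6} 1
  3 to go: {1,5,6} 3  {3,5,6} 1  {4,5,6} 1
  4 to go: {1,3,5,6} 4  {1,4,5,6} 4  {2,4,5,6} 1  {3,4,5,6} 2
  5 to go: {0,2,4,5,6} 1  {1,2,4,5,6} 5  {1,3,4,5,6} 10  {2,3,4,5,6} 3
  if 0:d drops first: 18 orders
  if 1:b drops first: 4 orders
  if 3:f drops first: 6 orders
heap linearizations: 28

28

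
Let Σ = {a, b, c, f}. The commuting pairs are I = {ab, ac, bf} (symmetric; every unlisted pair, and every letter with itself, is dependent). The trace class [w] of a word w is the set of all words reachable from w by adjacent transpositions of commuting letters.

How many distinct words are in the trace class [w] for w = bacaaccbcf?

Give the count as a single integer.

piece 0:b — minimal
piece 1:a — minimal
piece 2:c rests on {0:b}
piece 3:a rests on {1:a}
piece 4:a rests on {3:a}
piece 5:c rests on {2:c}
piece 6:c rests on {5:c}
piece 7:b rests on {6:c}
piece 8:c rests on {7:b}
piece 9:f rests on {4:a, 8:c}
minimal pieces: {0:b, 1:a}
ways to finish when only these pieces remain (= sum over removing one remaining piece with nothing left below it):
  1 left: {9}→1
  2 left: {4,9}→1  {8,9}→1
  3 left: {3,4,9}→1  {4,8,9}→2  {7,8,9}→1
  4 left: {1,3,4,9}→1  {3,4,8,9}→3  {4,7,8,9}→3  {6,7,8,9}→1
  5 left: {1,3,4,8,9}→4  {3,4,7,8,9}→6  {4,6,7,8,9}→4  {5,6,7,8,9}→1
  6 left: {1,3,4,7,8,9}→10  {2,5,6,7,8,9}→1  {3,4,6,7,8,9}→10  {4,5,6,7,8,9}→5
  7 left: {0,2,5,6,7,8,9}→1  {1,3,4,6,7,8,9}→20  {2,4,5,6,7,8,9}→6  {3,4,5,6,7,8,9}→15
  8 left: {0,2,4,5,6,7,8,9}→7  {1,3,4,5,6,7,8,9}→35  {2,3,4,5,6,7,8,9}→21
  placing 0:b first → 56 extensions
  placing 1:a first → 28 extensions
total linear extensions = 84

84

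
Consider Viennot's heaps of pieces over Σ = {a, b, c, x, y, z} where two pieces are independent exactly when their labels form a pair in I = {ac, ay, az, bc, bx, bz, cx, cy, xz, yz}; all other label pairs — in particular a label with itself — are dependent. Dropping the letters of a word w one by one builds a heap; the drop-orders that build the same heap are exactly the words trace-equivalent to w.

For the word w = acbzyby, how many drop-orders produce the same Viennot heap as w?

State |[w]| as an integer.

drop 0:a onto floor
drop 1:c onto floor
drop 2:b onto {0:a}
drop 3:z onto {1:c}
drop 4:y onto {2:b}
drop 5:b onto {4:y}
drop 6:y onto {5:b}
ground layer = {0:a, 1:c}
drop-orders for the pieces not yet dropped (sum over which currently-grounded one goes next):
  1 to go: {3} 1  {6} 1
  2 to go: {1,3} 1  {3,6} 2  {5,6} 1
  3 to go: {1,3,6} 3  {3,5,6} 3  {4,5,6} 1
  4 to go: {1,3,5,6} 6  {2,4,5,6} 1  {3,4,5,6} 4
  5 to go: {0,2,4,5,6} 1  {1,3,4,5,6} 10  {2,3,4,5,6} 5
  if 0:a drops first: 15 orders
  if 1:c drops first: 6 orders
heap linearizations: 21

21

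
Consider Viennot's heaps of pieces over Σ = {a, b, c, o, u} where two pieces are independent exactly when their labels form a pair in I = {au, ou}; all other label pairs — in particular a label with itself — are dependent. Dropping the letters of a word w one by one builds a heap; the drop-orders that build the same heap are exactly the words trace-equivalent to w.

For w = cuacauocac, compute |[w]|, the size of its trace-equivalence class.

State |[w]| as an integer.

6

piece 0:c — minimal
piece 1:u rests on {0:c}
piece 2:a rests on {0:c}
piece 3:c rests on {1:u, 2:a}
piece 4:a rests on {3:c}
piece 5:u rests on {3:c}
piece 6:o rests on {4:a}
piece 7:c rests on {5:u, 6:o}
piece 8:a rests on {7:c}
piece 9:c rests on {8:a}
minimal pieces: {0:c}
ways to finish when only these pieces remain (= sum over removing one remaining piece with nothing left below it):
  1 left: {9}→1
  2 left: {8,9}→1
  3 left: {7,8,9}→1
  4 left: {5,7,8,9}→1  {6,7,8,9}→1
  5 left: {4,6,7,8,9}→1  {5,6,7,8,9}→2
  6 left: {4,5,6,7,8,9}→3
  7 left: {3,4,5,6,7,8,9}→3
  8 left: {1,3,4,5,6,7,8,9}→3  {2,3,4,5,6,7,8,9}→3
  placing 0:c first → 6 extensions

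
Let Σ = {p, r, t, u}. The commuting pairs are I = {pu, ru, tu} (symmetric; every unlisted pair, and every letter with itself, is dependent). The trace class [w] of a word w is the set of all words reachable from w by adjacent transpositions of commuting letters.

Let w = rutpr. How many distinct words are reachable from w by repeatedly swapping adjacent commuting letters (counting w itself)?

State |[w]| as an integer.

drop 0:r onto floor
drop 1:u onto floor
drop 2:t onto {0:r}
drop 3:p onto {2:t}
drop 4:r onto {3:p}
ground layer = {0:r, 1:u}
drop-orders for the pieces not yet dropped (sum over which currently-grounded one goes next):
  1 to go: {1} 1  {4} 1
  2 to go: {1,4} 2  {3,4} 1
  3 to go: {1,3,4} 3  {2,3,4} 1
  if 0:r drops first: 4 orders
  if 1:u drops first: 1 orders
heap linearizations: 5

5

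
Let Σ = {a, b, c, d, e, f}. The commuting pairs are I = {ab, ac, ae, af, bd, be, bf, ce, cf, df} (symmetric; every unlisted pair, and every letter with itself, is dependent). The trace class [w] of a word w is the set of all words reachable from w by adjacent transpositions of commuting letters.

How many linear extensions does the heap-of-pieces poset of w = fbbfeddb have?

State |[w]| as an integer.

56

#0=f has no predecessor
#1=b has no predecessor
#2=b depends on [1:b]
#3=f depends on [0:f]
#4=e depends on [3:f]
#5=d depends on [4:e]
#6=d depends on [5:d]
#7=b depends on [2:b]
sources: [0:f, 1:b]
N(rest) = Σ N(rest − s) over sources s of rest; N(one piece) = 1:
  size 1 → [6]=1  [7]=1
  size 2 → [2,7]=1  [5,6]=1  [6,7]=2
  size 3 → [1,2,7]=1  [2,6,7]=3  [4,5,6]=1  [5,6,7]=3
  size 4 → [1,2,6,7]=4  [2,5,6,7]=6  [3,4,5,6]=1  [4,5,6,7]=4
  size 5 → [0,3,4,5,6]=1  [1,2,5,6,7]=10  [2,4,5,6,7]=10  [3,4,5,6,7]=5
  size 6 → [0,3,4,5,6,7]=6  [1,2,4,5,6,7]=20  [2,3,4,5,6,7]=15
  first=0(f) contributes 35
  first=1(b) contributes 21
|[w]| = 56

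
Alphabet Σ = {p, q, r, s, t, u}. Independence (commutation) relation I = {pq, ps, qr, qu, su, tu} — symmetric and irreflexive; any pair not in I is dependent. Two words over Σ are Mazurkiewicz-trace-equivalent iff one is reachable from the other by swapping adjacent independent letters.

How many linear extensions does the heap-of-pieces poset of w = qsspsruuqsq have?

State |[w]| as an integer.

0(q) covers ∅
1(s) covers 0:q
2(s) covers 1:s
3(p) covers ∅
4(s) covers 2:s
5(r) covers 3:p, 4:s
6(u) covers 5:r
7(u) covers 6:u
8(q) covers 4:s
9(s) covers 5:r, 8:q
10(q) covers 9:s
floor of heap: 0:q, 3:p
completions by unplaced set U, small U first (add the entries for U minus each lowest piece of U):
  |U|=1: {7}:1  {10}:1
  |U|=2: {6,7}:1  {7,10}:2  {9,10}:1
  |U|=3: {6,7,10}:3  {7,9,10}:3  {8,9,10}:1
  |U|=4: {6,7,9,10}:6  {7,8,9,10}:4
  |U|=5: {5,6,7,9,10}:6  {6,7,8,9,10}:10
  |U|=6: {3,5,6,7,9,10}:6  {5,6,7,8,9,10}:16
  |U|=7: {3,5,6,7,8,9,10}:22  {4,5,6,7,8,9,10}:16
  |U|=8: {2,4,5,6,7,8,9,10}:16  {3,4,5,6,7,8,9,10}:38
  |U|=9: {1,2,4,5,6,7,8,9,10}:16  {2,3,4,5,6,7,8,9,10}:54
  start at 0(q): 70
  start at 3(p): 16
sum over floor = 86

86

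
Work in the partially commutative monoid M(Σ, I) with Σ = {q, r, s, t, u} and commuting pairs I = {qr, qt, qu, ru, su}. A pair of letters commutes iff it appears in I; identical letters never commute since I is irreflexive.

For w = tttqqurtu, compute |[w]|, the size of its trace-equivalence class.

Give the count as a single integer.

72

drop 0:t onto floor
drop 1:t onto {0:t}
drop 2:t onto {1:t}
drop 3:q onto floor
drop 4:q onto {3:q}
drop 5:u onto {2:t}
drop 6:r onto {2:t}
drop 7:t onto {5:u, 6:r}
drop 8:u onto {7:t}
ground layer = {0:t, 3:q}
drop-orders for the pieces not yet dropped (sum over which currently-grounded one goes next):
  1 to go: {4} 1  {8} 1
  2 to go: {3,4} 1  {4,8} 2  {7,8} 1
  3 to go: {3,4,8} 3  {4,7,8} 3  {5,7,8} 1  {6,7,8} 1
  4 to go: {3,4,7,8} 6  {4,5,7,8} 4  {4,6,7,8} 4  {5,6,7,8} 2
  5 to go: {2,5,6,7,8} 2  {3,4,5,7,8} 10  {3,4,6,7,8} 10  {4,5,6,7,8} 10
  6 to go: {1,2,5,6,7,8} 2  {2,4,5,6,7,8} 12  {3,4,5,6,7,8} 30
  7 to go: {0,1,2,5,6,7,8} 2  {1,2,4,5,6,7,8} 14  {2,3,4,5,6,7,8} 42
  if 0:t drops first: 56 orders
  if 3:q drops first: 16 orders
heap linearizations: 72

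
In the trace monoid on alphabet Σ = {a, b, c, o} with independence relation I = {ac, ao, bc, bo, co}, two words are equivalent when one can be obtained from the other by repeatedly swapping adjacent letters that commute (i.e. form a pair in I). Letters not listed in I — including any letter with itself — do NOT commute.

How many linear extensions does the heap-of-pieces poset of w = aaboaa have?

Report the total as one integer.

6

piece 0:a — minimal
piece 1:a rests on {0:a}
piece 2:b rests on {1:a}
piece 3:o — minimal
piece 4:a rests on {2:b}
piece 5:a rests on {4:a}
minimal pieces: {0:a, 3:o}
ways to finish when only these pieces remain (= sum over removing one remaining piece with nothing left below it):
  1 left: {3}→1  {5}→1
  2 left: {3,5}→2  {4,5}→1
  3 left: {2,4,5}→1  {3,4,5}→3
  4 left: {1,2,4,5}→1  {2,3,4,5}→4
  placing 0:a first → 5 extensions
  placing 3:o first → 1 extensions
total linear extensions = 6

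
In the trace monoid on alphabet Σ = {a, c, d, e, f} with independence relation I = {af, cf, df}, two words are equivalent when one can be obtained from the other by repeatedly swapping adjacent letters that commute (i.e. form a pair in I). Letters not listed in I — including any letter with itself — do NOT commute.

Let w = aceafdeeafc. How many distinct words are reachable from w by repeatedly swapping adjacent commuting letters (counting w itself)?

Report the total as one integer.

9

0(a) covers ∅
1(c) covers 0:a
2(e) covers 1:c
3(a) covers 2:e
4(f) covers 2:e
5(d) covers 3:a
6(e) covers 4:f, 5:d
7(e) covers 6:e
8(a) covers 7:e
9(f) covers 7:e
10(c) covers 8:a
floor of heap: 0:a
completions by unplaced set U, small U first (add the entries for U minus each lowest piece of U):
  |U|=1: {9}:1  {10}:1
  |U|=2: {8,10}:1  {9,10}:2
  |U|=3: {8,9,10}:3
  |U|=4: {7,8,9,10}:3
  |U|=5: {6,7,8,9,10}:3
  |U|=6: {4,6,7,8,9,10}:3  {5,6,7,8,9,10}:3
  |U|=7: {3,5,6,7,8,9,10}:3  {4,5,6,7,8,9,10}:6
  |U|=8: {3,4,5,6,7,8,9,10}:9
  |U|=9: {2,3,4,5,6,7,8,9,10}:9
  start at 0(a): 9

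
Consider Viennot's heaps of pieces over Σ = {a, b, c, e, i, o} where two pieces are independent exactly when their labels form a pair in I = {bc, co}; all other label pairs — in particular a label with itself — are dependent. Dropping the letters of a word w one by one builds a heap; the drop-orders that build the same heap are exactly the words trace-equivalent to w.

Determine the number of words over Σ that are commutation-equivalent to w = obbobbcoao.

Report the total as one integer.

piece 0:o — minimal
piece 1:b rests on {0:o}
piece 2:b rests on {1:b}
piece 3:o rests on {2:b}
piece 4:b rests on {3:o}
piece 5:b rests on {4:b}
piece 6:c — minimal
piece 7:o rests on {5:b}
piece 8:a rests on {6:c, 7:o}
piece 9:o rests on {8:a}
minimal pieces: {0:o, 6:c}
ways to finish when only these pieces remain (= sum over removing one remaining piece with nothing left below it):
  1 left: {9}→1
  2 left: {8,9}→1
  3 left: {6,8,9}→1  {7,8,9}→1
  4 left: {5,7,8,9}→1  {6,7,8,9}→2
  5 left: {4,5,7,8,9}→1  {5,6,7,8,9}→3
  6 left: {3,4,5,7,8,9}→1  {4,5,6,7,8,9}→4
  7 left: {2,3,4,5,7,8,9}→1  {3,4,5,6,7,8,9}→5
  8 left: {1,2,3,4,5,7,8,9}→1  {2,3,4,5,6,7,8,9}→6
  placing 0:o first → 7 extensions
  placing 6:c first → 1 extensions
total linear extensions = 8

8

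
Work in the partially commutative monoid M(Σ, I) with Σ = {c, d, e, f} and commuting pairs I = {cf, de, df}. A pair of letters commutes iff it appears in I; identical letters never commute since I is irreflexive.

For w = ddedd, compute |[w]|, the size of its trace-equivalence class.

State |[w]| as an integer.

drop 0:d onto floor
drop 1:d onto {0:d}
drop 2:e onto floor
drop 3:d onto {1:d}
drop 4:d onto {3:d}
ground layer = {0:d, 2:e}
drop-orders for the pieces not yet dropped (sum over which currently-grounded one goes next):
  1 to go: {2} 1  {4} 1
  2 to go: {2,4} 2  {3,4} 1
  3 to go: {1,3,4} 1  {2,3,4} 3
  if 0:d drops first: 4 orders
  if 2:e drops first: 1 orders
heap linearizations: 5

5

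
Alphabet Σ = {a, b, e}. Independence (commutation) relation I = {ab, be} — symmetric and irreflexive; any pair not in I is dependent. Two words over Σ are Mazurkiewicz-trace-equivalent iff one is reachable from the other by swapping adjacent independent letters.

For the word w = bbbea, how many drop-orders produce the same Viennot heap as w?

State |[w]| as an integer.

10

piece 0:b — minimal
piece 1:b rests on {0:b}
piece 2:b rests on {1:b}
piece 3:e — minimal
piece 4:a rests on {3:e}
minimal pieces: {0:b, 3:e}
ways to finish when only these pieces remain (= sum over removing one remaining piece with nothing left below it):
  1 left: {2}→1  {4}→1
  2 left: {1,2}→1  {2,4}→2  {3,4}→1
  3 left: {0,1,2}→1  {1,2,4}→3  {2,3,4}→3
  placing 0:b first → 6 extensions
  placing 3:e first → 4 extensions
total linear extensions = 10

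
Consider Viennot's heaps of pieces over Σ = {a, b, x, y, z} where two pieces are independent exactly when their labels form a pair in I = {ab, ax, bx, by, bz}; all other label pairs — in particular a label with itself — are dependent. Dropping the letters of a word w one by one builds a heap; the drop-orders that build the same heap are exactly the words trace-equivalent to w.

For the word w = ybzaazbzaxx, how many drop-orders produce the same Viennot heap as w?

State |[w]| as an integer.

165

piece 0:y — minimal
piece 1:b — minimal
piece 2:z rests on {0:y}
piece 3:a rests on {2:z}
piece 4:a rests on {3:a}
piece 5:z rests on {4:a}
piece 6:b rests on {1:b}
piece 7:z rests on {5:z}
piece 8:a rests on {7:z}
piece 9:x rests on {7:z}
piece 10:x rests on {9:x}
minimal pieces: {0:y, 1:b}
ways to finish when only these pieces remain (= sum over removing one remaining piece with nothing left below it):
  1 left: {6}→1  {8}→1  {10}→1
  2 left: {1,6}→1  {6,8}→2  {6,10}→2  {8,10}→2  {9,10}→1
  3 left: {1,6,8}→3  {1,6,10}→3  {6,8,10}→6  {6,9,10}→3  {8,9,10}→3
  4 left: {1,6,8,10}→12  {1,6,9,10}→6  {6,8,9,10}→12  {7,8,9,10}→3
  5 left: {1,6,8,9,10}→30  {5,7,8,9,10}→3  {6,7,8,9,10}→15
  6 left: {1,6,7,8,9,10}→45  {4,5,7,8,9,10}→3  {5,6,7,8,9,10}→18
  7 left: {1,5,6,7,8,9,10}→63  {3,4,5,7,8,9,10}→3  {4,5,6,7,8,9,10}→21
  8 left: {1,4,5,6,7,8,9,10}→84  {2,3,4,5,7,8,9,10}→3  {3,4,5,6,7,8,9,10}→24
  9 left: {0,2,3,4,5,7,8,9,10}→3  {1,3,4,5,6,7,8,9,10}→108  {2,3,4,5,6,7,8,9,10}→27
  placing 0:y first → 135 extensions
  placing 1:b first → 30 extensions
total linear extensions = 165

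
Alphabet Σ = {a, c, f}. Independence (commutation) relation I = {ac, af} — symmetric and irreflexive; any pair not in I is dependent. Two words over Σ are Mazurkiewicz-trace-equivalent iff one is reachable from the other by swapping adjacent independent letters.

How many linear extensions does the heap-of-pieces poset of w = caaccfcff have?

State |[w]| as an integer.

piece 0:c — minimal
piece 1:a — minimal
piece 2:a rests on {1:a}
piece 3:c rests on {0:c}
piece 4:c rests on {3:c}
piece 5:f rests on {4:c}
piece 6:c rests on {5:f}
piece 7:f rests on {6:c}
piece 8:f rests on {7:f}
minimal pieces: {0:c, 1:a}
ways to finish when only these pieces remain (= sum over removing one remaining piece with nothing left below it):
  1 left: {2}→1  {8}→1
  2 left: {1,2}→1  {2,8}→2  {7,8}→1
  3 left: {1,2,8}→3  {2,7,8}→3  {6,7,8}→1
  4 left: {1,2,7,8}→6  {2,6,7,8}→4  {5,6,7,8}→1
  5 left: {1,2,6,7,8}→10  {2,5,6,7,8}→5  {4,5,6,7,8}→1
  6 left: {1,2,5,6,7,8}→15  {2,4,5,6,7,8}→6  {3,4,5,6,7,8}→1
  7 left: {0,3,4,5,6,7,8}→1  {1,2,4,5,6,7,8}→21  {2,3,4,5,6,7,8}→7
  placing 0:c first → 28 extensions
  placing 1:a first → 8 extensions
total linear extensions = 36

36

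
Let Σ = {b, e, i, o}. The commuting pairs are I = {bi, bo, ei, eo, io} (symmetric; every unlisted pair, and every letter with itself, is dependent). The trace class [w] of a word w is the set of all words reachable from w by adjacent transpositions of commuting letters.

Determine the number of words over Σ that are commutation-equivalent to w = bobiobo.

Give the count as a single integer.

piece 0:b — minimal
piece 1:o — minimal
piece 2:b rests on {0:b}
piece 3:i — minimal
piece 4:o rests on {1:o}
piece 5:b rests on {2:b}
piece 6:o rests on {4:o}
minimal pieces: {0:b, 1:o, 3:i}
ways to finish when only these pieces remain (= sum over removing one remaining piece with nothing left below it):
  1 left: {3}→1  {5}→1  {6}→1
  2 left: {2,5}→1  {3,5}→2  {3,6}→2  {4,6}→1  {5,6}→2
  3 left: {0,2,5}→1  {1,4,6}→1  {2,3,5}→3  {2,5,6}→3  {3,4,6}→3  {3,5,6}→6  {4,5,6}→3
  4 left: {0,2,3,5}→4  {0,2,5,6}→4  {1,3,4,6}→4  {1,4,5,6}→4  {2,3,5,6}→12  {2,4,5,6}→6  {3,4,5,6}→12
  5 left: {0,2,3,5,6}→20  {0,2,4,5,6}→10  {1,2,4,5,6}→10  {1,3,4,5,6}→20  {2,3,4,5,6}→30
  placing 0:b first → 60 extensions
  placing 1:o first → 60 extensions
  placing 3:i first → 20 extensions
total linear extensions = 140

140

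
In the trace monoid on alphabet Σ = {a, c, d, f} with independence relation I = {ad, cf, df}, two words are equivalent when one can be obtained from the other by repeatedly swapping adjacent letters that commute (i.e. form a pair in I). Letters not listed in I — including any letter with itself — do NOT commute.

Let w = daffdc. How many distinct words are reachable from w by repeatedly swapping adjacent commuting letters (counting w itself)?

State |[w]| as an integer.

19

piece 0:d — minimal
piece 1:a — minimal
piece 2:f rests on {1:a}
piece 3:f rests on {2:f}
piece 4:d rests on {0:d}
piece 5:c rests on {1:a, 4:d}
minimal pieces: {0:d, 1:a}
ways to finish when only these pieces remain (= sum over removing one remaining piece with nothing left below it):
  1 left: {3}→1  {5}→1
  2 left: {2,3}→1  {3,5}→2  {4,5}→1
  3 left: {0,4,5}→1  {2,3,5}→3  {3,4,5}→3
  4 left: {0,3,4,5}→4  {1,2,3,5}→3  {2,3,4,5}→6
  placing 0:d first → 9 extensions
  placing 1:a first → 10 extensions
total linear extensions = 19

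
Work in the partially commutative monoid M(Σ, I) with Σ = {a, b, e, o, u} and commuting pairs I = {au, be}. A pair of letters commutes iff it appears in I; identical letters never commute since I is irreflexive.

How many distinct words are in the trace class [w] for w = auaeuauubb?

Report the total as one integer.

12

0(a) covers ∅
1(u) covers ∅
2(a) covers 0:a
3(e) covers 1:u, 2:a
4(u) covers 3:e
5(a) covers 3:e
6(u) covers 4:u
7(u) covers 6:u
8(b) covers 5:a, 7:u
9(b) covers 8:b
floor of heap: 0:a, 1:u
completions by unplaced set U, small U first (add the entries for U minus each lowest piece of U):
  |U|=1: {9}:1
  |U|=2: {8,9}:1
  |U|=3: {5,8,9}:1  {7,8,9}:1
  |U|=4: {5,7,8,9}:2  {6,7,8,9}:1
  |U|=5: {4,6,7,8,9}:1  {5,6,7,8,9}:3
  |U|=6: {4,5,6,7,8,9}:4
  |U|=7: {3,4,5,6,7,8,9}:4
  |U|=8: {1,3,4,5,6,7,8,9}:4  {2,3,4,5,6,7,8,9}:4
  start at 0(a): 8
  start at 1(u): 4
sum over floor = 12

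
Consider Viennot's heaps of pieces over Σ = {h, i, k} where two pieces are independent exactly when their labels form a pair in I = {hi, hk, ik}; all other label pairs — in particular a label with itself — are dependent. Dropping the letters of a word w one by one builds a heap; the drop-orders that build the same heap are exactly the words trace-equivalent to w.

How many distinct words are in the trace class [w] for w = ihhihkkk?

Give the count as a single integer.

drop 0:i onto floor
drop 1:h onto floor
drop 2:h onto {1:h}
drop 3:i onto {0:i}
drop 4:h onto {2:h}
drop 5:k onto floor
drop 6:k onto {5:k}
drop 7:k onto {6:k}
ground layer = {0:i, 1:h, 5:k}
drop-orders for the pieces not yet dropped (sum over which currently-grounded one goes next):
  1 to go: {3} 1  {4} 1  {7} 1
  2 to go: {0,3} 1  {2,4} 1  {3,4} 2  {3,7} 2  {4,7} 2  {6,7} 1
  3 to go: {0,3,4} 3  {0,3,7} 3  {1,2,4} 1  {2,3,4} 3  {2,4,7} 3  {3,4,7} 6  {3,6,7} 3  {4,6,7} 3  {5,6,7} 1
  4 to go: {0,2,3,4} 6  {0,3,4,7} 12  {0,3,6,7} 6  {1,2,3,4} 4  {1,2,4,7} 4  {2,3,4,7} 12  {2,4,6,7} 6  {3,4,6,7} 12  {3,5,6,7} 4  {4,5,6,7} 4
  5 to go: {0,1,2,3,4} 10  {0,2,3,4,7} 30  {0,3,4,6,7} 30  {0,3,5,6,7} 10  {1,2,3,4,7} 20  {1,2,4,6,7} 10  {2,3,4,6,7} 30  {2,4,5,6,7} 10  {3,4,5,6,7} 20
  6 to go: {0,1,2,3,4,7} 60  {0,2,3,4,6,7} 90  {0,3,4,5,6,7} 60  {1,2,3,4,6,7} 60  {1,2,4,5,6,7} 20  {2,3,4,5,6,7} 60
  if 0:i drops first: 140 orders
  if 1:h drops first: 210 orders
  if 5:k drops first: 210 orders
heap linearizations: 560

560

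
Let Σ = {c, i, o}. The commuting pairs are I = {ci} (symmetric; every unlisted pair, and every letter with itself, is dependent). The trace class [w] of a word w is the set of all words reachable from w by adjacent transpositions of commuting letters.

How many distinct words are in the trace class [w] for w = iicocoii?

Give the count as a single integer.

3

piece 0:i — minimal
piece 1:i rests on {0:i}
piece 2:c — minimal
piece 3:o rests on {1:i, 2:c}
piece 4:c rests on {3:o}
piece 5:o rests on {4:c}
piece 6:i rests on {5:o}
piece 7:i rests on {6:i}
minimal pieces: {0:i, 2:c}
ways to finish when only these pieces remain (= sum over removing one remaining piece with nothing left below it):
  1 left: {7}→1
  2 left: {6,7}→1
  3 left: {5,6,7}→1
  4 left: {4,5,6,7}→1
  5 left: {3,4,5,6,7}→1
  6 left: {1,3,4,5,6,7}→1  {2,3,4,5,6,7}→1
  placing 0:i first → 2 extensions
  placing 2:c first → 1 extensions
total linear extensions = 3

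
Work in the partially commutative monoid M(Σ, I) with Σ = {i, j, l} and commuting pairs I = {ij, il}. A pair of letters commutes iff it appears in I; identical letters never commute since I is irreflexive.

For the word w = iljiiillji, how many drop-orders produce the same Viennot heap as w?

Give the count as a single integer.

piece 0:i — minimal
piece 1:l — minimal
piece 2:j rests on {1:l}
piece 3:i rests on {0:i}
piece 4:i rests on {3:i}
piece 5:i rests on {4:i}
piece 6:l rests on {2:j}
piece 7:l rests on {6:l}
piece 8:j rests on {7:l}
piece 9:i rests on {5:i}
minimal pieces: {0:i, 1:l}
ways to finish when only these pieces remain (= sum over removing one remaining piece with nothing left below it):
  1 left: {8}→1  {9}→1
  2 left: {5,9}→1  {7,8}→1  {8,9}→2
  3 left: {4,5,9}→1  {5,8,9}→3  {6,7,8}→1  {7,8,9}→3
  4 left: {2,6,7,8}→1  {3,4,5,9}→1  {4,5,8,9}→4  {5,7,8,9}→6  {6,7,8,9}→4
  5 left: {0,3,4,5,9}→1  {1,2,6,7,8}→1  {2,6,7,8,9}→5  {3,4,5,8,9}→5  {4,5,7,8,9}→10  {5,6,7,8,9}→10
  6 left: {0,3,4,5,8,9}→6  {1,2,6,7,8,9}→6  {2,5,6,7,8,9}→15  {3,4,5,7,8,9}→15  {4,5,6,7,8,9}→20
  7 left: {0,3,4,5,7,8,9}→21  {1,2,5,6,7,8,9}→21  {2,4,5,6,7,8,9}→35  {3,4,5,6,7,8,9}→35
  8 left: {0,3,4,5,6,7,8,9}→56  {1,2,4,5,6,7,8,9}→56  {2,3,4,5,6,7,8,9}→70
  placing 0:i first → 126 extensions
  placing 1:l first → 126 extensions
total linear extensions = 252

252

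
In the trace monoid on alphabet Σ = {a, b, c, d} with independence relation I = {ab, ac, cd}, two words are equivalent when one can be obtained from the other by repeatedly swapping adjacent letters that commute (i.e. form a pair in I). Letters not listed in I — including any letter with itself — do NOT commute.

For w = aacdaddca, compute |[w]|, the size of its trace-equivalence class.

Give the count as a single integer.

piece 0:a — minimal
piece 1:a rests on {0:a}
piece 2:c — minimal
piece 3:d rests on {1:a}
piece 4:a rests on {3:d}
piece 5:d rests on {4:a}
piece 6:d rests on {5:d}
piece 7:c rests on {2:c}
piece 8:a rests on {6:d}
minimal pieces: {0:a, 2:c}
ways to finish when only these pieces remain (= sum over removing one remaining piece with nothing left below it):
  1 left: {7}→1  {8}→1
  2 left: {2,7}→1  {6,8}→1  {7,8}→2
  3 left: {2,7,8}→3  {5,6,8}→1  {6,7,8}→3
  4 left: {2,6,7,8}→6  {4,5,6,8}→1  {5,6,7,8}→4
  5 left: {2,5,6,7,8}→10  {3,4,5,6,8}→1  {4,5,6,7,8}→5
  6 left: {1,3,4,5,6,8}→1  {2,4,5,6,7,8}→15  {3,4,5,6,7,8}→6
  7 left: {0,1,3,4,5,6,8}→1  {1,3,4,5,6,7,8}→7  {2,3,4,5,6,7,8}→21
  placing 0:a first → 28 extensions
  placing 2:c first → 8 extensions
total linear extensions = 36

36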